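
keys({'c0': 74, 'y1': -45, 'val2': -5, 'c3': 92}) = ['c0', 'y1', 'val2', 'c3']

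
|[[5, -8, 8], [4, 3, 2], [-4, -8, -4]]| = (1)*(5)*det([[3, 2], [-8, -4]]) + (-1)*(-8)*det([[4, 2], [-4, -4]]) + (1)*(8)*det([[4, 3], [-4, -8]])
= 20 + -64 + -160
= -204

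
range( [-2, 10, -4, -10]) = 20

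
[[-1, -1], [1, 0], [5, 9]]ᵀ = [[-1, 1, 5], [-1, 0, 9]]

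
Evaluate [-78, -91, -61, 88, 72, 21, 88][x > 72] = keep x where x > 72: -78✗, -91✗, -61✗, 88✓, 72✗, 21✗, 88✓
= [88, 88]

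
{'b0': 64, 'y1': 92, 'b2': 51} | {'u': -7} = {'b0': 64, 'y1': 92, 'b2': 51, 'u': -7}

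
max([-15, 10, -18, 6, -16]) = 10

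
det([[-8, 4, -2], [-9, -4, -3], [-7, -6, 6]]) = 584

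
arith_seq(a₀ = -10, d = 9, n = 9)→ a_0 = -10 + 0*9 = -10
a_1 = -10 + 1*9 = -1
a_2 = -10 + 2*9 = 8
...
= [-10, -1, 8, 17, 26, 35, 44, 53, 62]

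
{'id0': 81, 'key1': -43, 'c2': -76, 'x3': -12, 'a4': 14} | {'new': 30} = {'id0': 81, 'key1': -43, 'c2': -76, 'x3': -12, 'a4': 14, 'new': 30}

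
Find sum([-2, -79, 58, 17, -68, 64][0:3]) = slice → [-2, -79, 58]
(-2) + (-79) + 58
= -23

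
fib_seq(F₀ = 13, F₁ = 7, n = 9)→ F_2 = F_1 + F_0 = 20
F_3 = F_2 + F_1 = 27
F_4 = F_3 + F_2 = 47
...
= [13, 7, 20, 27, 47, 74, 121, 195, 316]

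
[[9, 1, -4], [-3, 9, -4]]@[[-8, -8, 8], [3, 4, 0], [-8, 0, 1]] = [[-37, -68, 68], [83, 60, -28]]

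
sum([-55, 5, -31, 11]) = (-55) + 5 + (-31) + 11
= -70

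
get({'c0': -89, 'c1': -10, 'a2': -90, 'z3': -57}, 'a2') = -90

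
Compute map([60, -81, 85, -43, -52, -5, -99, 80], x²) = (60)²=3600, (-81)²=6561, (85)²=7225, (-43)²=1849, (-52)²=2704, (-5)²=25, (-99)²=9801, (80)²=6400
= [3600, 6561, 7225, 1849, 2704, 25, 9801, 6400]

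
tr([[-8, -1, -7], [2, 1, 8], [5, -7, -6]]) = diagonal: (-8) + 1 + (-6)
= -13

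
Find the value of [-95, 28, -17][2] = -17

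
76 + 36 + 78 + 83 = 273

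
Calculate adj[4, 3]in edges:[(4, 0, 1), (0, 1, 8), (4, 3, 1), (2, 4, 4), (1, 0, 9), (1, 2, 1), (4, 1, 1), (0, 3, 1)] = 1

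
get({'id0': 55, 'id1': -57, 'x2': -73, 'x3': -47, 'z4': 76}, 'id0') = 55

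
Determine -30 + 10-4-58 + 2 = -80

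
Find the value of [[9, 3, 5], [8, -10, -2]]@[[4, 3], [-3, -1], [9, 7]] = C[0][0] = (9)*(4) + (3)*(-3) + (5)*(9) = 72
C[0][1] = (9)*(3) + (3)*(-1) + (5)*(7) = 59
C[1][0] = (8)*(4) + (-10)*(-3) + (-2)*(9) = 44
C[1][1] = (8)*(3) + (-10)*(-1) + (-2)*(7) = 20
= [[72, 59], [44, 20]]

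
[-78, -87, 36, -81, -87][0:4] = [-78, -87, 36, -81]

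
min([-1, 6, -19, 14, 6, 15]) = -19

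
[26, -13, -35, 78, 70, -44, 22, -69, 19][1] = -13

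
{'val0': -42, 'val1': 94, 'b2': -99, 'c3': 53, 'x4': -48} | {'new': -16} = {'val0': -42, 'val1': 94, 'b2': -99, 'c3': 53, 'x4': -48, 'new': -16}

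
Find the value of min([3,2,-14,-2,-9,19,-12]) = -14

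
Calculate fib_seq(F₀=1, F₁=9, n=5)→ [1, 9, 10, 19, 29]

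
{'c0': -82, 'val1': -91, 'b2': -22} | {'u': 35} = {'c0': -82, 'val1': -91, 'b2': -22, 'u': 35}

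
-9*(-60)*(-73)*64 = -2522880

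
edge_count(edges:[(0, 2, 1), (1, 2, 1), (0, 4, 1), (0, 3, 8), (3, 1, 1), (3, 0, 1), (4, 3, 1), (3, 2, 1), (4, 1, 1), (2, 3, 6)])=10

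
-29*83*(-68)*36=5892336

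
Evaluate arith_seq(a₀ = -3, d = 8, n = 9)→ a_0 = -3 + 0*8 = -3
a_1 = -3 + 1*8 = 5
a_2 = -3 + 2*8 = 13
...
= [-3, 5, 13, 21, 29, 37, 45, 53, 61]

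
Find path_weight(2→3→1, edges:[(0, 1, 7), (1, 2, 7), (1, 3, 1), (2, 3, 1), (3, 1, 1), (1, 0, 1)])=w(2→3)=1 + w(3→1)=1
= 2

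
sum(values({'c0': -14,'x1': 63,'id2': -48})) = 1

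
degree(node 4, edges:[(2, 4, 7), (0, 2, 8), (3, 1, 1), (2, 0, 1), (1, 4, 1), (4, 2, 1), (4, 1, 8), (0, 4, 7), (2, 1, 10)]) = 5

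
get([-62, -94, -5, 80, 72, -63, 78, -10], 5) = -63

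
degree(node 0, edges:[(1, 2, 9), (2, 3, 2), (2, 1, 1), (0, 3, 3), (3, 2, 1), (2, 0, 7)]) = incident: (0,3), (2,0)
= 2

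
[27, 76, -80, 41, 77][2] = -80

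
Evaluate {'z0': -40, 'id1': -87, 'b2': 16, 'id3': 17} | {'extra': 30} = {'z0': -40, 'id1': -87, 'b2': 16, 'id3': 17, 'extra': 30}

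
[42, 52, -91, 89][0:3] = [42, 52, -91]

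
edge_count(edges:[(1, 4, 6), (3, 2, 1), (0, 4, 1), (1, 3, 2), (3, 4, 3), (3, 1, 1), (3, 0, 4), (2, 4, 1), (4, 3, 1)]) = 9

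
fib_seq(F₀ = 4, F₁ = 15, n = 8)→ [4, 15, 19, 34, 53, 87, 140, 227]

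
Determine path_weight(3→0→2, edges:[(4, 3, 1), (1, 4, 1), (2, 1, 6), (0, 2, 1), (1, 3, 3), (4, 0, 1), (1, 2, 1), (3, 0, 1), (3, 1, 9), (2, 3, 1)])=w(3→0)=1 + w(0→2)=1
= 2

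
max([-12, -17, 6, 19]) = 19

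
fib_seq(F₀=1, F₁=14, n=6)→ F_2 = F_1 + F_0 = 15
F_3 = F_2 + F_1 = 29
F_4 = F_3 + F_2 = 44
...
= [1, 14, 15, 29, 44, 73]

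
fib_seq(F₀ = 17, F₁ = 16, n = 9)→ [17, 16, 33, 49, 82, 131, 213, 344, 557]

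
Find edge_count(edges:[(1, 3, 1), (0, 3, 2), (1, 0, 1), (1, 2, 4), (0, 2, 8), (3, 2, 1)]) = 6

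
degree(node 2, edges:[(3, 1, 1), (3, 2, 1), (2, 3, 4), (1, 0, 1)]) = incident: (3,2), (2,3)
= 2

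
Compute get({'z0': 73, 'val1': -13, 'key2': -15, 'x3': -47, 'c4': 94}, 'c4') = 94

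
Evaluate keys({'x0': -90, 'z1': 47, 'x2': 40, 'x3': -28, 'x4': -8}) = ['x0', 'z1', 'x2', 'x3', 'x4']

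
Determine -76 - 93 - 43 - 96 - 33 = -341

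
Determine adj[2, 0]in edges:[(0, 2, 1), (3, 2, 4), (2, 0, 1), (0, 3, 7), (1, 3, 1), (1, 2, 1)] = 1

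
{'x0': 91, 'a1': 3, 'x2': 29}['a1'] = 3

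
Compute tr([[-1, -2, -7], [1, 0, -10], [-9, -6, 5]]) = diagonal: (-1) + 0 + 5
= 4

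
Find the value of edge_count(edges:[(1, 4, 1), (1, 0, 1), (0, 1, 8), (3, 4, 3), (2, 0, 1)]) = 5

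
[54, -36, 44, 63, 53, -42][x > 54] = [63]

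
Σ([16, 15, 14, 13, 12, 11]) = 81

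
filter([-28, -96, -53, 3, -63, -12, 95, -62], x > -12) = keep x where x > -12: -28✗, -96✗, -53✗, 3✓, -63✗, -12✗, 95✓, -62✗
= [3, 95]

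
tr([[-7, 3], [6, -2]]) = diagonal: (-7) + (-2)
= -9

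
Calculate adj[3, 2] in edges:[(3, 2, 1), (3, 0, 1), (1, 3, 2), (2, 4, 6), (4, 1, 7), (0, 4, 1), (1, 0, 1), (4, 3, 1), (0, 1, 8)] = 1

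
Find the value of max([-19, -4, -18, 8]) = 8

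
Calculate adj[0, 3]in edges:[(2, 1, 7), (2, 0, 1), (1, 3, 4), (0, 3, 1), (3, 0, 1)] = 1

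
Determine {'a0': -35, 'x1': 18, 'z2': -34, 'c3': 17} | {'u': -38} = {'a0': -35, 'x1': 18, 'z2': -34, 'c3': 17, 'u': -38}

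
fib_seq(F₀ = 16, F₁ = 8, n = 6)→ [16, 8, 24, 32, 56, 88]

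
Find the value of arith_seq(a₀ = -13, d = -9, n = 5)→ a_0 = -13 + 0*-9 = -13
a_1 = -13 + 1*-9 = -22
a_2 = -13 + 2*-9 = -31
...
= [-13, -22, -31, -40, -49]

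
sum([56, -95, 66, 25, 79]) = 131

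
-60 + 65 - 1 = 4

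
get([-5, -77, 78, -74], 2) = 78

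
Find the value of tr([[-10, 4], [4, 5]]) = diagonal: (-10) + 5
= -5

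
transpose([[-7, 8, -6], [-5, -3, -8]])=[[-7, -5], [8, -3], [-6, -8]]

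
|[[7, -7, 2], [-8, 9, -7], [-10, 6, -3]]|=-133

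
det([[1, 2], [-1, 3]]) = 5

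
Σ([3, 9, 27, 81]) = 3 + 9 + 27 + 81
= 120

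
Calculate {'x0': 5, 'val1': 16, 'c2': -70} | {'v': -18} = {'x0': 5, 'val1': 16, 'c2': -70, 'v': -18}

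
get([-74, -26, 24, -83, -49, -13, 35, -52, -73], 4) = -49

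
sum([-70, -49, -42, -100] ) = -261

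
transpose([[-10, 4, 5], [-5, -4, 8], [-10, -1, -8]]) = [[-10, -5, -10], [4, -4, -1], [5, 8, -8]]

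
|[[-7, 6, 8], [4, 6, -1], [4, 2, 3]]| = -364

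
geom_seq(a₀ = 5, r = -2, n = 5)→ [5, -10, 20, -40, 80]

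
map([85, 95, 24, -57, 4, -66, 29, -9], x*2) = [170, 190, 48, -114, 8, -132, 58, -18]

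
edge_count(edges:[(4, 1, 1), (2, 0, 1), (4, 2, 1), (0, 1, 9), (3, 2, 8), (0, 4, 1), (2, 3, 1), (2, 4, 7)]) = 8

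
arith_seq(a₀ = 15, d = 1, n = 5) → [15, 16, 17, 18, 19]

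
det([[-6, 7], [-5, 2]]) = (-6)*(2) - (7)*(-5)
= 23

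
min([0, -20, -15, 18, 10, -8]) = -20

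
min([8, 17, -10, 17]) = -10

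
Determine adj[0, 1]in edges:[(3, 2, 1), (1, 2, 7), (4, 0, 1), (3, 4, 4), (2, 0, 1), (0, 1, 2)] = 2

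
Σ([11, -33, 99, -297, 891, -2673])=11 + -33 + 99 + -297 + 891 + -2673
= -2002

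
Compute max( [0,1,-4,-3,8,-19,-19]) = 8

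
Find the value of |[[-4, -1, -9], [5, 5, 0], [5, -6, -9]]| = 630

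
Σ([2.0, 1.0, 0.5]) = 2.0 + 1.0 + 0.5
= 3.5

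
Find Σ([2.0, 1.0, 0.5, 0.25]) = 2.0 + 1.0 + 0.5 + 0.25
= 3.75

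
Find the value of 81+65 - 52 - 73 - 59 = -38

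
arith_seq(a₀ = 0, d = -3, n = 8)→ a_0 = 0 + 0*-3 = 0
a_1 = 0 + 1*-3 = -3
a_2 = 0 + 2*-3 = -6
...
= [0, -3, -6, -9, -12, -15, -18, -21]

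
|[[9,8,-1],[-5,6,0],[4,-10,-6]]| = (1)*(9)*det([[6, 0], [-10, -6]]) + (-1)*(8)*det([[-5, 0], [4, -6]]) + (1)*(-1)*det([[-5, 6], [4, -10]])
= -324 + -240 + -26
= -590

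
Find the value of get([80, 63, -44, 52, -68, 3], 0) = 80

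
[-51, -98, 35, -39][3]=-39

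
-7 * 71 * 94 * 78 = -3644004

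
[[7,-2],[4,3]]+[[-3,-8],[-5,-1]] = [[4, -10], [-1, 2]]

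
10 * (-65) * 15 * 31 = -302250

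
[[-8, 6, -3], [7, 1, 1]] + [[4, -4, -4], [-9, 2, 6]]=[[-4, 2, -7], [-2, 3, 7]]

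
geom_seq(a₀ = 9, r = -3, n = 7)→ [9, -27, 81, -243, 729, -2187, 6561]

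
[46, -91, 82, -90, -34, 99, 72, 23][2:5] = [82, -90, -34]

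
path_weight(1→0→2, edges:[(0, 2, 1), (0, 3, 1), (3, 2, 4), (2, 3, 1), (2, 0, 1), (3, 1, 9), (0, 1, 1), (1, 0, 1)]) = 2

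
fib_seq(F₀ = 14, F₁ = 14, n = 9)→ F_2 = F_1 + F_0 = 28
F_3 = F_2 + F_1 = 42
F_4 = F_3 + F_2 = 70
...
= [14, 14, 28, 42, 70, 112, 182, 294, 476]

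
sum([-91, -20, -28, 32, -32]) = -139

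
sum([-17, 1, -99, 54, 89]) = 28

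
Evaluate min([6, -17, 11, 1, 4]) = -17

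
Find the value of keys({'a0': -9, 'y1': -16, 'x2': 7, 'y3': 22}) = ['a0', 'y1', 'x2', 'y3']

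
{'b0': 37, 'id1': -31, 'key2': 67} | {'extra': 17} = {'b0': 37, 'id1': -31, 'key2': 67, 'extra': 17}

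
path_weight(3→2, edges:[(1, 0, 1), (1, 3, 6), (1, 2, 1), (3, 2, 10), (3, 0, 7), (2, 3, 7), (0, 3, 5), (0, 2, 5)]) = 10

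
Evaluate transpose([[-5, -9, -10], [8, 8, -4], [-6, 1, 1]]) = [[-5, 8, -6], [-9, 8, 1], [-10, -4, 1]]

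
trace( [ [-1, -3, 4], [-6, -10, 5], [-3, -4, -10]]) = diagonal: (-1) + (-10) + (-10)
= -21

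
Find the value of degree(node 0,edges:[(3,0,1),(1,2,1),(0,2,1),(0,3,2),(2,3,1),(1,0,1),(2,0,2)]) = incident: (3,0), (0,2), (0,3), (1,0), (2,0)
= 5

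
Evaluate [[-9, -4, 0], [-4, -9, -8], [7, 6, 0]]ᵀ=[[-9, -4, 7], [-4, -9, 6], [0, -8, 0]]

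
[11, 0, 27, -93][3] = -93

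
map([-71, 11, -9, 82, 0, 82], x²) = [5041, 121, 81, 6724, 0, 6724]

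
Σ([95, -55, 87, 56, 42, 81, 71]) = 95 + (-55) + 87 + 56 + 42 + 81 + 71
= 377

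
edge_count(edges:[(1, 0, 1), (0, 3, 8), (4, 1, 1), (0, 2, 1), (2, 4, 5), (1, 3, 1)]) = 6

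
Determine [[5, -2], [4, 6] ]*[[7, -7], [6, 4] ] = C[0][0] = (5)*(7) + (-2)*(6) = 23
C[0][1] = (5)*(-7) + (-2)*(4) = -43
C[1][0] = (4)*(7) + (6)*(6) = 64
C[1][1] = (4)*(-7) + (6)*(4) = -4
= [[23, -43], [64, -4]]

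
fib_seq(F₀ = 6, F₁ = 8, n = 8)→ [6, 8, 14, 22, 36, 58, 94, 152]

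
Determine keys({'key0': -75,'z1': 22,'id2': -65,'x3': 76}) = ['key0', 'z1', 'id2', 'x3']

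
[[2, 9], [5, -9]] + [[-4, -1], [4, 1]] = [[-2, 8], [9, -8]]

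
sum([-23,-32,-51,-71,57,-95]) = -215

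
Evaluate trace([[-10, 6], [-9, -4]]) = -14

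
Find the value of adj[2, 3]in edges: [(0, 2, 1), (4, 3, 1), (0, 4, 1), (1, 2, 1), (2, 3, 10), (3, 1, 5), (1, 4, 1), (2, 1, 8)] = 10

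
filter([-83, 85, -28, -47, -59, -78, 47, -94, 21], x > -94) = keep x where x > -94: -83✓, 85✓, -28✓, -47✓, -59✓, -78✓, 47✓, -94✗, 21✓
= [-83, 85, -28, -47, -59, -78, 47, 21]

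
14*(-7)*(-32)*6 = 18816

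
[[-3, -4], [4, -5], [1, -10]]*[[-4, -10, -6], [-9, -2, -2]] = C[0][0] = (-3)*(-4) + (-4)*(-9) = 48
C[0][1] = (-3)*(-10) + (-4)*(-2) = 38
C[0][2] = (-3)*(-6) + (-4)*(-2) = 26
C[1][0] = (4)*(-4) + (-5)*(-9) = 29
C[1][1] = (4)*(-10) + (-5)*(-2) = -30
C[1][2] = (4)*(-6) + (-5)*(-2) = -14
... (3 more cells)
= [[48, 38, 26], [29, -30, -14], [86, 10, 14]]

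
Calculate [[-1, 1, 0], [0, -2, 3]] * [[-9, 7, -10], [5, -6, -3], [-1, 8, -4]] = C[0][0] = (-1)*(-9) + (1)*(5) + (0)*(-1) = 14
C[0][1] = (-1)*(7) + (1)*(-6) + (0)*(8) = -13
C[0][2] = (-1)*(-10) + (1)*(-3) + (0)*(-4) = 7
C[1][0] = (0)*(-9) + (-2)*(5) + (3)*(-1) = -13
C[1][1] = (0)*(7) + (-2)*(-6) + (3)*(8) = 36
C[1][2] = (0)*(-10) + (-2)*(-3) + (3)*(-4) = -6
= [[14, -13, 7], [-13, 36, -6]]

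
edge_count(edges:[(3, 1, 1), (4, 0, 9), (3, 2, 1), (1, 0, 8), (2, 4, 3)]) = 5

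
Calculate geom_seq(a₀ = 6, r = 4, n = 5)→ [6, 24, 96, 384, 1536]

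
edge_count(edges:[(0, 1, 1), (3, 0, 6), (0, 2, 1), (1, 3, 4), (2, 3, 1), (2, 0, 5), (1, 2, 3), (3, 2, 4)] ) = 8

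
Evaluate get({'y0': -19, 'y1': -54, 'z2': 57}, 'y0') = -19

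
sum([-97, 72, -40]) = (-97) + 72 + (-40)
= -65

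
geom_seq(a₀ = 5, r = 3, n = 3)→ [5, 15, 45]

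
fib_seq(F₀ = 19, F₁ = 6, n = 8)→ [19, 6, 25, 31, 56, 87, 143, 230]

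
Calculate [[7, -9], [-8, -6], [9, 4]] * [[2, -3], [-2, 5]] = [[32, -66], [-4, -6], [10, -7]]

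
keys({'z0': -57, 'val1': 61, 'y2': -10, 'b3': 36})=['z0', 'val1', 'y2', 'b3']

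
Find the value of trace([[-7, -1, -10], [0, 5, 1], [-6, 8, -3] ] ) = -5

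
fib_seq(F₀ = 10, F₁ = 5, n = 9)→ [10, 5, 15, 20, 35, 55, 90, 145, 235]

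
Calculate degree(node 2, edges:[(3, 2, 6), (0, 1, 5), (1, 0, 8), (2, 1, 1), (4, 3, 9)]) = incident: (3,2), (2,1)
= 2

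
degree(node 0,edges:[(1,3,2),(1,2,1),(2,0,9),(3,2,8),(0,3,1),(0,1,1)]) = incident: (2,0), (0,3), (0,1)
= 3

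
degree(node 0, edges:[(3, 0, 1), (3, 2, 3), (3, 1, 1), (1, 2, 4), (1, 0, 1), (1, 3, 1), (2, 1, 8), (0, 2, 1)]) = 3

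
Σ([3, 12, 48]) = 63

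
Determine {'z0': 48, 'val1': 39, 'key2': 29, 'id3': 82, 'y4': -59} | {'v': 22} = {'z0': 48, 'val1': 39, 'key2': 29, 'id3': 82, 'y4': -59, 'v': 22}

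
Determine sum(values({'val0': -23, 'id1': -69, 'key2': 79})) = (-23) + (-69) + 79
= -13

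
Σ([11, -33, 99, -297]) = -220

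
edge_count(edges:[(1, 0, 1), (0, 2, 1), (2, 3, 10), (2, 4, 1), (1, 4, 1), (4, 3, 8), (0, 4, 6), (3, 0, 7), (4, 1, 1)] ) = 9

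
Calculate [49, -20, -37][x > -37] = keep x where x > -37: 49✓, -20✓, -37✗
= [49, -20]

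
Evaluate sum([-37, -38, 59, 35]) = (-37) + (-38) + 59 + 35
= 19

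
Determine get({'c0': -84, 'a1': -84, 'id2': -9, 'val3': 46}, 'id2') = -9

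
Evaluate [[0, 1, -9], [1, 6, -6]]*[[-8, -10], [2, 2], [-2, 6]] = [[20, -52], [16, -34]]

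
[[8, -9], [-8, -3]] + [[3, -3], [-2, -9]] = [[11, -12], [-10, -12]]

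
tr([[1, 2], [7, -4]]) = diagonal: 1 + (-4)
= -3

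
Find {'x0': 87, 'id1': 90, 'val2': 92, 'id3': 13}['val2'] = 92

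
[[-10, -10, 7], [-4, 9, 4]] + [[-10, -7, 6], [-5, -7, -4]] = [[-20, -17, 13], [-9, 2, 0]]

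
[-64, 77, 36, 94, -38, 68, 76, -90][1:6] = [77, 36, 94, -38, 68]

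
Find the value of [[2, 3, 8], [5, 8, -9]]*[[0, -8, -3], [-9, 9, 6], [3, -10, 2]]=[[-3, -69, 28], [-99, 122, 15]]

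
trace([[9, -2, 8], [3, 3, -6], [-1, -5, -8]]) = 4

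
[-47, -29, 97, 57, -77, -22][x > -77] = [-47, -29, 97, 57, -22]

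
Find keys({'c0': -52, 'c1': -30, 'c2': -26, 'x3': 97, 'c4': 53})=['c0', 'c1', 'c2', 'x3', 'c4']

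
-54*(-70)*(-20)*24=-1814400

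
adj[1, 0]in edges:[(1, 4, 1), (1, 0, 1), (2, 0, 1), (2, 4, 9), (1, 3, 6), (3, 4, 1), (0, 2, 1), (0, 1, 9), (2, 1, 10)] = 1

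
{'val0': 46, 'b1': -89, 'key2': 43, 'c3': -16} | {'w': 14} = {'val0': 46, 'b1': -89, 'key2': 43, 'c3': -16, 'w': 14}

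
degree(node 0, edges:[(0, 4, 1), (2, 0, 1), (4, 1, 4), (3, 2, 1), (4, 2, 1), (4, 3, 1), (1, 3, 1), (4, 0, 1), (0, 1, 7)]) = 4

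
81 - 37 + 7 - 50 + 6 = 7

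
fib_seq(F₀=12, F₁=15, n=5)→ F_2 = F_1 + F_0 = 27
F_3 = F_2 + F_1 = 42
F_4 = F_3 + F_2 = 69
= [12, 15, 27, 42, 69]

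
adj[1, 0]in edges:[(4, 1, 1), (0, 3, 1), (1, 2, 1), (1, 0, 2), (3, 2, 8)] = 2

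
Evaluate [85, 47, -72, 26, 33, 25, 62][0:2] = [85, 47]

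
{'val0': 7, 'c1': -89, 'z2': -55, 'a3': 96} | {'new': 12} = {'val0': 7, 'c1': -89, 'z2': -55, 'a3': 96, 'new': 12}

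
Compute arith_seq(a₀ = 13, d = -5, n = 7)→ [13, 8, 3, -2, -7, -12, -17]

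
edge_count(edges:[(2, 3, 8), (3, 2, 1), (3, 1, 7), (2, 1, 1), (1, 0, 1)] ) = 5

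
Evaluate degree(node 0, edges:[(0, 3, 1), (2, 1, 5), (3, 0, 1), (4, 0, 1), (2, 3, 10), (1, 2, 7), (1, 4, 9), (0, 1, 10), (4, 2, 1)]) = incident: (0,3), (3,0), (4,0), (0,1)
= 4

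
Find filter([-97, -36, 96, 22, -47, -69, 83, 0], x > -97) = keep x where x > -97: -97✗, -36✓, 96✓, 22✓, -47✓, -69✓, 83✓, 0✓
= [-36, 96, 22, -47, -69, 83, 0]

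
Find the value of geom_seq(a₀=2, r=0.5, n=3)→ [2.0, 1.0, 0.5]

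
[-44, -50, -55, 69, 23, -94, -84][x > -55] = keep x where x > -55: -44✓, -50✓, -55✗, 69✓, 23✓, -94✗, -84✗
= [-44, -50, 69, 23]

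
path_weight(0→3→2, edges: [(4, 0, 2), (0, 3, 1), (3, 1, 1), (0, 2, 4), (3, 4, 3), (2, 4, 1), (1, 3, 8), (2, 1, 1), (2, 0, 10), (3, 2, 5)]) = w(0→3)=1 + w(3→2)=5
= 6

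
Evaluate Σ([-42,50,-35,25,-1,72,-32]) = 37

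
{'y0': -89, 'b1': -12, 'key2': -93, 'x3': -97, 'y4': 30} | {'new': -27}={'y0': -89, 'b1': -12, 'key2': -93, 'x3': -97, 'y4': 30, 'new': -27}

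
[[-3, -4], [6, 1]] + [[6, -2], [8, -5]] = [[3, -6], [14, -4]]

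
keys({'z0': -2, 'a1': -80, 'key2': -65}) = ['z0', 'a1', 'key2']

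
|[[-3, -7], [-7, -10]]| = (-3)*(-10) - (-7)*(-7)
= -19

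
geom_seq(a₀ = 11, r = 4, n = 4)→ [11, 44, 176, 704]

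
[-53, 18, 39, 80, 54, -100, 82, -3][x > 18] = [39, 80, 54, 82]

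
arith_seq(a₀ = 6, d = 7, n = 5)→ [6, 13, 20, 27, 34]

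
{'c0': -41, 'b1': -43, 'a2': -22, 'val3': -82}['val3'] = -82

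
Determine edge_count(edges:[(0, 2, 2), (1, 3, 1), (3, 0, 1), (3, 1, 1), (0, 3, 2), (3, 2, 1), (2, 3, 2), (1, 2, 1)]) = 8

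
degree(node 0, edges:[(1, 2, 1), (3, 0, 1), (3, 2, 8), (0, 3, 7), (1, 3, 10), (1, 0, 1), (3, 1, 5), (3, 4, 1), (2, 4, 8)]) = 3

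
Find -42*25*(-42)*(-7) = -308700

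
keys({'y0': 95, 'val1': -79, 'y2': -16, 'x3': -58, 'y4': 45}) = ['y0', 'val1', 'y2', 'x3', 'y4']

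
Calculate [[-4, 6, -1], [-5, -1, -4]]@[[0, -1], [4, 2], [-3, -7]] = [[27, 23], [8, 31]]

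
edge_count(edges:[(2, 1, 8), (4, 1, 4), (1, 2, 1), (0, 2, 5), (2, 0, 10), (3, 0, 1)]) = 6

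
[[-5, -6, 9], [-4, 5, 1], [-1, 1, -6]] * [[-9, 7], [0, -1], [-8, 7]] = C[0][0] = (-5)*(-9) + (-6)*(0) + (9)*(-8) = -27
C[0][1] = (-5)*(7) + (-6)*(-1) + (9)*(7) = 34
C[1][0] = (-4)*(-9) + (5)*(0) + (1)*(-8) = 28
C[1][1] = (-4)*(7) + (5)*(-1) + (1)*(7) = -26
C[2][0] = (-1)*(-9) + (1)*(0) + (-6)*(-8) = 57
C[2][1] = (-1)*(7) + (1)*(-1) + (-6)*(7) = -50
= [[-27, 34], [28, -26], [57, -50]]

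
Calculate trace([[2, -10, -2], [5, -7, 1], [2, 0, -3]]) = -8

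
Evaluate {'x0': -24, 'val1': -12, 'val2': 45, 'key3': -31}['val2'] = 45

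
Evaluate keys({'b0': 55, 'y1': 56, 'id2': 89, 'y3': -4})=['b0', 'y1', 'id2', 'y3']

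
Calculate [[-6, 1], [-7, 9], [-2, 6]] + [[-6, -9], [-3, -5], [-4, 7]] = [[-12, -8], [-10, 4], [-6, 13]]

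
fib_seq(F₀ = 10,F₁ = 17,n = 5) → [10, 17, 27, 44, 71]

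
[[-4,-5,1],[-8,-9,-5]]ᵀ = [[-4, -8], [-5, -9], [1, -5]]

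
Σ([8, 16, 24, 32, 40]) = 120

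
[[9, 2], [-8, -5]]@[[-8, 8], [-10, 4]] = C[0][0] = (9)*(-8) + (2)*(-10) = -92
C[0][1] = (9)*(8) + (2)*(4) = 80
C[1][0] = (-8)*(-8) + (-5)*(-10) = 114
C[1][1] = (-8)*(8) + (-5)*(4) = -84
= [[-92, 80], [114, -84]]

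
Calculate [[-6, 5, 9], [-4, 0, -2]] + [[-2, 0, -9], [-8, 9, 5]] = [[-8, 5, 0], [-12, 9, 3]]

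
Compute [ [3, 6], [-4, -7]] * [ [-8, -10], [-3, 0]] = [[-42, -30], [53, 40]]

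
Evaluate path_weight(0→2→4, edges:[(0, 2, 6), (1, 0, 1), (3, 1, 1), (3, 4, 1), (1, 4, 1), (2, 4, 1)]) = 7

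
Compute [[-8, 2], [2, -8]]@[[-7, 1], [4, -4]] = [[64, -16], [-46, 34]]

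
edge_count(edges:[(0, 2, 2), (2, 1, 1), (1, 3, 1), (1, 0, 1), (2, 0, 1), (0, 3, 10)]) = 6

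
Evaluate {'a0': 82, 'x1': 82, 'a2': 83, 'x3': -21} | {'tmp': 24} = {'a0': 82, 'x1': 82, 'a2': 83, 'x3': -21, 'tmp': 24}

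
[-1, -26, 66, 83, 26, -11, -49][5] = -11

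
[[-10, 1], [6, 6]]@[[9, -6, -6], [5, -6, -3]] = C[0][0] = (-10)*(9) + (1)*(5) = -85
C[0][1] = (-10)*(-6) + (1)*(-6) = 54
C[0][2] = (-10)*(-6) + (1)*(-3) = 57
C[1][0] = (6)*(9) + (6)*(5) = 84
C[1][1] = (6)*(-6) + (6)*(-6) = -72
C[1][2] = (6)*(-6) + (6)*(-3) = -54
= [[-85, 54, 57], [84, -72, -54]]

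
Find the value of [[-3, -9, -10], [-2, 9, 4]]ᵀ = [[-3, -2], [-9, 9], [-10, 4]]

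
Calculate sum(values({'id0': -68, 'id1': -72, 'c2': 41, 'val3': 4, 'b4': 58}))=-37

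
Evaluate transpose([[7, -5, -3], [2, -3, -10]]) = [[7, 2], [-5, -3], [-3, -10]]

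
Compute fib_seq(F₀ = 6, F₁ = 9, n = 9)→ F_2 = F_1 + F_0 = 15
F_3 = F_2 + F_1 = 24
F_4 = F_3 + F_2 = 39
...
= [6, 9, 15, 24, 39, 63, 102, 165, 267]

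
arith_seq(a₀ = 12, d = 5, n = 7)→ a_0 = 12 + 0*5 = 12
a_1 = 12 + 1*5 = 17
a_2 = 12 + 2*5 = 22
...
= [12, 17, 22, 27, 32, 37, 42]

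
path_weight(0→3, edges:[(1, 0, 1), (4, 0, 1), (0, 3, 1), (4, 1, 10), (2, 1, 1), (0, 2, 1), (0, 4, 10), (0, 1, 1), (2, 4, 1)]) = w(0→3)=1
= 1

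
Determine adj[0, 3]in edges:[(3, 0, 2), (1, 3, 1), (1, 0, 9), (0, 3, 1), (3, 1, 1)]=1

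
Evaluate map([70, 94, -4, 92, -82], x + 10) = 70+10=80, 94+10=104, -4+10=6, 92+10=102, -82+10=-72
= [80, 104, 6, 102, -72]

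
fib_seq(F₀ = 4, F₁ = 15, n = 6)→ [4, 15, 19, 34, 53, 87]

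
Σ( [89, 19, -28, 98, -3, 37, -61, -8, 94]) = 89 + 19 + (-28) + 98 + (-3) + 37 + (-61) + (-8) + 94
= 237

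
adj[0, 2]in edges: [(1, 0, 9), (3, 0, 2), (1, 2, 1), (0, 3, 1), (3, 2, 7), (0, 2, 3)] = 3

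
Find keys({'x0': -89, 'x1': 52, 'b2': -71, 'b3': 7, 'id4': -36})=['x0', 'x1', 'b2', 'b3', 'id4']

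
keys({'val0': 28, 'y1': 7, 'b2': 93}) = ['val0', 'y1', 'b2']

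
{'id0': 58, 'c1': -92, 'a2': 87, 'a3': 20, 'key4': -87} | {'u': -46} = {'id0': 58, 'c1': -92, 'a2': 87, 'a3': 20, 'key4': -87, 'u': -46}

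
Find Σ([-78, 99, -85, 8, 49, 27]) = 20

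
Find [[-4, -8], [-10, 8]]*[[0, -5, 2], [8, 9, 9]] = [[-64, -52, -80], [64, 122, 52]]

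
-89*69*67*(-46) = 18926562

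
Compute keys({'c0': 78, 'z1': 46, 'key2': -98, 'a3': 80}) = ['c0', 'z1', 'key2', 'a3']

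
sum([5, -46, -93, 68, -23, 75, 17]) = 5 + (-46) + (-93) + 68 + (-23) + 75 + 17
= 3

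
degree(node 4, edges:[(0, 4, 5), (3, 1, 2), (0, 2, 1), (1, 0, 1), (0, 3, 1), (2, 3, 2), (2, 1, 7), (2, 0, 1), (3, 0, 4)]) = incident: (0,4)
= 1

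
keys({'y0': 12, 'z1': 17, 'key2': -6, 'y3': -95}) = ['y0', 'z1', 'key2', 'y3']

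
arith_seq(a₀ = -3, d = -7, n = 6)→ a_0 = -3 + 0*-7 = -3
a_1 = -3 + 1*-7 = -10
a_2 = -3 + 2*-7 = -17
...
= [-3, -10, -17, -24, -31, -38]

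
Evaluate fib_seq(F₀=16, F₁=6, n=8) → [16, 6, 22, 28, 50, 78, 128, 206]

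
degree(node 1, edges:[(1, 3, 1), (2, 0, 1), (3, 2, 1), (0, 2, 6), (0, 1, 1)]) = 2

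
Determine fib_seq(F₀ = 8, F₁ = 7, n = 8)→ F_2 = F_1 + F_0 = 15
F_3 = F_2 + F_1 = 22
F_4 = F_3 + F_2 = 37
...
= [8, 7, 15, 22, 37, 59, 96, 155]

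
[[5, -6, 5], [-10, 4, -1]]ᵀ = [[5, -10], [-6, 4], [5, -1]]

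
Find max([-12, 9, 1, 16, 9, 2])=16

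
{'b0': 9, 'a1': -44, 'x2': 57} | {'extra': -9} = {'b0': 9, 'a1': -44, 'x2': 57, 'extra': -9}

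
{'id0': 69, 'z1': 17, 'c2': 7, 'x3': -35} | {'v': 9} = {'id0': 69, 'z1': 17, 'c2': 7, 'x3': -35, 'v': 9}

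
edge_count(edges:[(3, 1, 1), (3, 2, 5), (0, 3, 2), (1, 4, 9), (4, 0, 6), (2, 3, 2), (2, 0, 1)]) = 7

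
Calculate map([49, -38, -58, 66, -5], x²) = [2401, 1444, 3364, 4356, 25]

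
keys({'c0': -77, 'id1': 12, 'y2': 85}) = ['c0', 'id1', 'y2']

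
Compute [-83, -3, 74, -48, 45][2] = 74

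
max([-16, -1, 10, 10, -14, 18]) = 18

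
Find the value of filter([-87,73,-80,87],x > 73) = keep x where x > 73: -87✗, 73✗, -80✗, 87✓
= [87]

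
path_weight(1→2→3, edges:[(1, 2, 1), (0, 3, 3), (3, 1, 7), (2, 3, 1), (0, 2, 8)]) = w(1→2)=1 + w(2→3)=1
= 2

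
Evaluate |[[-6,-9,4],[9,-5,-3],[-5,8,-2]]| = -313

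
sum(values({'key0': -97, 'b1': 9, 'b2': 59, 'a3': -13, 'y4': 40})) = (-97) + 9 + 59 + (-13) + 40
= -2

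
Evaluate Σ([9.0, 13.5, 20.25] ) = 9.0 + 13.5 + 20.25
= 42.75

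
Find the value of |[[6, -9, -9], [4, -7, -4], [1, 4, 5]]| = -105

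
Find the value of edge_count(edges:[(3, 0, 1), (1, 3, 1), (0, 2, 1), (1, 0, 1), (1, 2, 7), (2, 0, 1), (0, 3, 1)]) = 7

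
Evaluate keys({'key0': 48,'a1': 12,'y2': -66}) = ['key0', 'a1', 'y2']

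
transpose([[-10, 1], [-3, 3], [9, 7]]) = [[-10, -3, 9], [1, 3, 7]]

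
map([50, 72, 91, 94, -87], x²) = [2500, 5184, 8281, 8836, 7569]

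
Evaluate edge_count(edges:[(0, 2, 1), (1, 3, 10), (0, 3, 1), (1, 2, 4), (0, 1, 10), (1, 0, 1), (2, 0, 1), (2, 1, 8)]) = 8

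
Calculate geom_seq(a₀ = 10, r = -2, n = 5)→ a_0 = 10*(-2)^0 = 10
a_1 = 10*(-2)^1 = -20
a_2 = 10*(-2)^2 = 40
...
= [10, -20, 40, -80, 160]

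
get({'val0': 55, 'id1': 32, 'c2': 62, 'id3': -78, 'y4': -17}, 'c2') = 62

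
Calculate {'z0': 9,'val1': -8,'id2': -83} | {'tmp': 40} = {'z0': 9, 'val1': -8, 'id2': -83, 'tmp': 40}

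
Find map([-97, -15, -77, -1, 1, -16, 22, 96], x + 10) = [-87, -5, -67, 9, 11, -6, 32, 106]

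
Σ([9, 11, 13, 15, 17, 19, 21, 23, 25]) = 9 + 11 + 13 + 15 + 17 + 19 + 21 + 23 + 25
= 153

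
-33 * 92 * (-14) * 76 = 3230304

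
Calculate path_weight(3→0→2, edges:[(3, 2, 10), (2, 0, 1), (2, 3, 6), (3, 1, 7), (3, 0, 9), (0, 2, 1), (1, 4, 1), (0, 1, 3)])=w(3→0)=9 + w(0→2)=1
= 10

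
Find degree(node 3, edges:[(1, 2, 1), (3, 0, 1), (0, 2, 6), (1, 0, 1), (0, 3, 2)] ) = incident: (3,0), (0,3)
= 2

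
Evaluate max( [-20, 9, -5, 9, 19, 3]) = 19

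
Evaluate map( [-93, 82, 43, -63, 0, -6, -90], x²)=(-93)²=8649, (82)²=6724, (43)²=1849, (-63)²=3969, (0)²=0, (-6)²=36, (-90)²=8100
= [8649, 6724, 1849, 3969, 0, 36, 8100]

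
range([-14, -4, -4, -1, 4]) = 18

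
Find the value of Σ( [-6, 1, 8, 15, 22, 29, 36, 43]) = (-6) + 1 + 8 + 15 + 22 + 29 + 36 + 43
= 148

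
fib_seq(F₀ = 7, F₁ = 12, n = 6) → [7, 12, 19, 31, 50, 81]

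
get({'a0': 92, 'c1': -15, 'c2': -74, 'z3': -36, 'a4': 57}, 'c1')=-15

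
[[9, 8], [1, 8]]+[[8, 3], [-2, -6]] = [[17, 11], [-1, 2]]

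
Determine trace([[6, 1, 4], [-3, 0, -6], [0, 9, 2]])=8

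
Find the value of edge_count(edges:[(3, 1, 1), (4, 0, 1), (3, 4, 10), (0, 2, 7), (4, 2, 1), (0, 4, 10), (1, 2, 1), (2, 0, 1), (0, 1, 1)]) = 9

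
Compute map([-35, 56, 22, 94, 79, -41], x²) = (-35)²=1225, (56)²=3136, (22)²=484, (94)²=8836, (79)²=6241, (-41)²=1681
= [1225, 3136, 484, 8836, 6241, 1681]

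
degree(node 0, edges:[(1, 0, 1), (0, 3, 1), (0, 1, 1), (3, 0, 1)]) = 4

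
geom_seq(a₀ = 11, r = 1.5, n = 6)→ [11.0, 16.5, 24.75, 37.125, 55.6875, 83.53125]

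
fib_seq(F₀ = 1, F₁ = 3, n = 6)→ [1, 3, 4, 7, 11, 18]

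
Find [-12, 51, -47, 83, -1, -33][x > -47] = [-12, 51, 83, -1, -33]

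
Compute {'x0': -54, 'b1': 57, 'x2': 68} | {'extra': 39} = {'x0': -54, 'b1': 57, 'x2': 68, 'extra': 39}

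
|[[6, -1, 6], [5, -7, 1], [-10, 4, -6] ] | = (1)*(6)*det([[-7, 1], [4, -6]]) + (-1)*(-1)*det([[5, 1], [-10, -6]]) + (1)*(6)*det([[5, -7], [-10, 4]])
= 228 + -20 + -300
= -92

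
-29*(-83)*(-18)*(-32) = 1386432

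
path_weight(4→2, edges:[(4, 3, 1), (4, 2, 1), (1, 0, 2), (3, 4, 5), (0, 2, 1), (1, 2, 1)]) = w(4→2)=1
= 1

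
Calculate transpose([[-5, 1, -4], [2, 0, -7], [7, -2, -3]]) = [[-5, 2, 7], [1, 0, -2], [-4, -7, -3]]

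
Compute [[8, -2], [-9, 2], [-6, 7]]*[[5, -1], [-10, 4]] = C[0][0] = (8)*(5) + (-2)*(-10) = 60
C[0][1] = (8)*(-1) + (-2)*(4) = -16
C[1][0] = (-9)*(5) + (2)*(-10) = -65
C[1][1] = (-9)*(-1) + (2)*(4) = 17
C[2][0] = (-6)*(5) + (7)*(-10) = -100
C[2][1] = (-6)*(-1) + (7)*(4) = 34
= [[60, -16], [-65, 17], [-100, 34]]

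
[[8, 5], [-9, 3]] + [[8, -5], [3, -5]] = [[16, 0], [-6, -2]]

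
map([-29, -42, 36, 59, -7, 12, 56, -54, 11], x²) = (-29)²=841, (-42)²=1764, (36)²=1296, (59)²=3481, (-7)²=49, (12)²=144, (56)²=3136, (-54)²=2916, (11)²=121
= [841, 1764, 1296, 3481, 49, 144, 3136, 2916, 121]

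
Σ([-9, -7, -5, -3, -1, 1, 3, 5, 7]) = (-9) + (-7) + (-5) + (-3) + (-1) + 1 + 3 + 5 + 7
= -9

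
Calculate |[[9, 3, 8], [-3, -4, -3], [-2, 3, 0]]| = (1)*(9)*det([[-4, -3], [3, 0]]) + (-1)*(3)*det([[-3, -3], [-2, 0]]) + (1)*(8)*det([[-3, -4], [-2, 3]])
= 81 + 18 + -136
= -37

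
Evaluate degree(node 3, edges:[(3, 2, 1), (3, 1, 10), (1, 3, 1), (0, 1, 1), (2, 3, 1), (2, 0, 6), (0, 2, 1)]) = 4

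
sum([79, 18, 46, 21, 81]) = 79 + 18 + 46 + 21 + 81
= 245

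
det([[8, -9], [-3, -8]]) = -91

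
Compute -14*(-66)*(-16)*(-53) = 783552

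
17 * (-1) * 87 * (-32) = 47328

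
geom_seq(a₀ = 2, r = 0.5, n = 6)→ [2.0, 1.0, 0.5, 0.25, 0.125, 0.0625]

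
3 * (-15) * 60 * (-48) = 129600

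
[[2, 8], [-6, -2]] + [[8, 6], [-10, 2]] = [[10, 14], [-16, 0]]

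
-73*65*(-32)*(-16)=-2429440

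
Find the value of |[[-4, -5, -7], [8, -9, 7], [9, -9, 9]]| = (1)*(-4)*det([[-9, 7], [-9, 9]]) + (-1)*(-5)*det([[8, 7], [9, 9]]) + (1)*(-7)*det([[8, -9], [9, -9]])
= 72 + 45 + -63
= 54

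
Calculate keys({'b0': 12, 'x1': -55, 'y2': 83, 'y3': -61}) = ['b0', 'x1', 'y2', 'y3']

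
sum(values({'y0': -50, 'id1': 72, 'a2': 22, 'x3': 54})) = (-50) + 72 + 22 + 54
= 98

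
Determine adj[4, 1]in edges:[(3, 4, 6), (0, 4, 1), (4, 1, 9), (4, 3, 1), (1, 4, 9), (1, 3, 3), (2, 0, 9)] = 9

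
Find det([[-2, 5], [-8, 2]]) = (-2)*(2) - (5)*(-8)
= 36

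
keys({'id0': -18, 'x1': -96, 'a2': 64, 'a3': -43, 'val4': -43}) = ['id0', 'x1', 'a2', 'a3', 'val4']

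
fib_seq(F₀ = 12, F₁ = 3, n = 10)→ F_2 = F_1 + F_0 = 15
F_3 = F_2 + F_1 = 18
F_4 = F_3 + F_2 = 33
...
= [12, 3, 15, 18, 33, 51, 84, 135, 219, 354]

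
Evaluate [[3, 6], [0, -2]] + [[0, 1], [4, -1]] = [[3, 7], [4, -3]]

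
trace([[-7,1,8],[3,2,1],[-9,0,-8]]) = diagonal: (-7) + 2 + (-8)
= -13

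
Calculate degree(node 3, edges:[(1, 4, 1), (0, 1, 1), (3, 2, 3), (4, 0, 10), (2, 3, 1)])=incident: (3,2), (2,3)
= 2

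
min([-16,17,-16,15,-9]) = -16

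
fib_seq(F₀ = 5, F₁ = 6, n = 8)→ [5, 6, 11, 17, 28, 45, 73, 118]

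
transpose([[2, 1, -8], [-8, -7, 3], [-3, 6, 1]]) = [[2, -8, -3], [1, -7, 6], [-8, 3, 1]]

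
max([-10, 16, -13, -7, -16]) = 16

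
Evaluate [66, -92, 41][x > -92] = [66, 41]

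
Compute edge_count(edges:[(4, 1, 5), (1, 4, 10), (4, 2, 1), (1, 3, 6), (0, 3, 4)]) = 5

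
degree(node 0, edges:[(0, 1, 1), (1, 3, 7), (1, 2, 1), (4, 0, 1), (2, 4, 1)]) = incident: (0,1), (4,0)
= 2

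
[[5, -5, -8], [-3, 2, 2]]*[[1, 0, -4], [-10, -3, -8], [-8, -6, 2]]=C[0][0] = (5)*(1) + (-5)*(-10) + (-8)*(-8) = 119
C[0][1] = (5)*(0) + (-5)*(-3) + (-8)*(-6) = 63
C[0][2] = (5)*(-4) + (-5)*(-8) + (-8)*(2) = 4
C[1][0] = (-3)*(1) + (2)*(-10) + (2)*(-8) = -39
C[1][1] = (-3)*(0) + (2)*(-3) + (2)*(-6) = -18
C[1][2] = (-3)*(-4) + (2)*(-8) + (2)*(2) = 0
= [[119, 63, 4], [-39, -18, 0]]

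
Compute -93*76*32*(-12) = 2714112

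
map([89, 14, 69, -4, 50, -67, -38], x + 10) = 89+10=99, 14+10=24, 69+10=79, -4+10=6, 50+10=60, -67+10=-57, -38+10=-28
= [99, 24, 79, 6, 60, -57, -28]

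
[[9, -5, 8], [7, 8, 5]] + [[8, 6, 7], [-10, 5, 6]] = [[17, 1, 15], [-3, 13, 11]]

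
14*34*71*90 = 3041640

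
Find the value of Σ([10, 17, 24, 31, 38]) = 120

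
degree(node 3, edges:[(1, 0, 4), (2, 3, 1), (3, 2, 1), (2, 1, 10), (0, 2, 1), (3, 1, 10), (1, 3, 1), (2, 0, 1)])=incident: (2,3), (3,2), (3,1), (1,3)
= 4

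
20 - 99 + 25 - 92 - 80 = -226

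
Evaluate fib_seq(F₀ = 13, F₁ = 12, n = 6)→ [13, 12, 25, 37, 62, 99]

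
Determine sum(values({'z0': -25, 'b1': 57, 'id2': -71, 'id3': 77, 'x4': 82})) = (-25) + 57 + (-71) + 77 + 82
= 120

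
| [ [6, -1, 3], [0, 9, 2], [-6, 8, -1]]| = 24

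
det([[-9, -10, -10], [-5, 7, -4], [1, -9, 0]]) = -16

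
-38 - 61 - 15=-114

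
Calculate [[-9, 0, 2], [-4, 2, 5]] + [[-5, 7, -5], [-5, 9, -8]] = [[-14, 7, -3], [-9, 11, -3]]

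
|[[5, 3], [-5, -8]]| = -25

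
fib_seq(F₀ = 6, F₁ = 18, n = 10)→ F_2 = F_1 + F_0 = 24
F_3 = F_2 + F_1 = 42
F_4 = F_3 + F_2 = 66
...
= [6, 18, 24, 42, 66, 108, 174, 282, 456, 738]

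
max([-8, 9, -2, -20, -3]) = 9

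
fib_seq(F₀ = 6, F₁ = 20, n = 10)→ F_2 = F_1 + F_0 = 26
F_3 = F_2 + F_1 = 46
F_4 = F_3 + F_2 = 72
...
= [6, 20, 26, 46, 72, 118, 190, 308, 498, 806]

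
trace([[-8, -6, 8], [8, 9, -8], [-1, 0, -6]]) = -5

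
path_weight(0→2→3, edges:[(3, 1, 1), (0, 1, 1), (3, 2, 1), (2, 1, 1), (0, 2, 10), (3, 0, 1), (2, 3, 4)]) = 14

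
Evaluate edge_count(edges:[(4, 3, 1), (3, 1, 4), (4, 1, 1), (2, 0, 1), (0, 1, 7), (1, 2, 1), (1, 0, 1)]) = 7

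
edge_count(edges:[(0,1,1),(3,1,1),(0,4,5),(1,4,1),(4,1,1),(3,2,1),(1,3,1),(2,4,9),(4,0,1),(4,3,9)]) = 10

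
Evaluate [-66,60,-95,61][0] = -66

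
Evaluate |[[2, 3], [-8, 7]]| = 38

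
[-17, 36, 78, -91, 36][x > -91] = [-17, 36, 78, 36]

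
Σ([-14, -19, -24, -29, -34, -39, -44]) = (-14) + (-19) + (-24) + (-29) + (-34) + (-39) + (-44)
= -203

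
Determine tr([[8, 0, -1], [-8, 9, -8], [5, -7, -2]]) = diagonal: 8 + 9 + (-2)
= 15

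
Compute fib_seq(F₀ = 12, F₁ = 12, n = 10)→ F_2 = F_1 + F_0 = 24
F_3 = F_2 + F_1 = 36
F_4 = F_3 + F_2 = 60
...
= [12, 12, 24, 36, 60, 96, 156, 252, 408, 660]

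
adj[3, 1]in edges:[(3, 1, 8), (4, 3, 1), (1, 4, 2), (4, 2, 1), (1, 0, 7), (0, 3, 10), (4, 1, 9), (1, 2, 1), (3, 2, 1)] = 8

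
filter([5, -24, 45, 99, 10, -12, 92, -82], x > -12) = keep x where x > -12: 5✓, -24✗, 45✓, 99✓, 10✓, -12✗, 92✓, -82✗
= [5, 45, 99, 10, 92]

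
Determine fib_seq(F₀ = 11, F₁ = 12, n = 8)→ [11, 12, 23, 35, 58, 93, 151, 244]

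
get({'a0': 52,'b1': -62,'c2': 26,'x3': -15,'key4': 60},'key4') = 60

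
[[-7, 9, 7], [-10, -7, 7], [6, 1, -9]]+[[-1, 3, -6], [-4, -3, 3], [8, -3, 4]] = [[-8, 12, 1], [-14, -10, 10], [14, -2, -5]]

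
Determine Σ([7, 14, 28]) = 7 + 14 + 28
= 49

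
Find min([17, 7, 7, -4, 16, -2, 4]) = -4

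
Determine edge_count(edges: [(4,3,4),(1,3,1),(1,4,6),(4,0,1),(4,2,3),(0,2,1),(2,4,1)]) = 7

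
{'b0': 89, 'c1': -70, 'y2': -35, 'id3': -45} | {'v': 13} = {'b0': 89, 'c1': -70, 'y2': -35, 'id3': -45, 'v': 13}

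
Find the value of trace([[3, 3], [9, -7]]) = diagonal: 3 + (-7)
= -4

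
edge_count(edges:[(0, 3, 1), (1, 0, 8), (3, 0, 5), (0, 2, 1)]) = 4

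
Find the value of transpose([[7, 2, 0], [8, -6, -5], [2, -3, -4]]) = [[7, 8, 2], [2, -6, -3], [0, -5, -4]]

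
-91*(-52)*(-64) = -302848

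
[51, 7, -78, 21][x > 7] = keep x where x > 7: 51✓, 7✗, -78✗, 21✓
= [51, 21]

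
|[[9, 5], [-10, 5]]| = 95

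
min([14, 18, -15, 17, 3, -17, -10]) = -17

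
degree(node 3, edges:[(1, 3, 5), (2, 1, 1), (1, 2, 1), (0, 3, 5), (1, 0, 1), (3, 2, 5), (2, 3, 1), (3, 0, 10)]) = 5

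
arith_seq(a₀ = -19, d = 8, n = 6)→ a_0 = -19 + 0*8 = -19
a_1 = -19 + 1*8 = -11
a_2 = -19 + 2*8 = -3
...
= [-19, -11, -3, 5, 13, 21]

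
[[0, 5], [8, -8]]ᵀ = [[0, 8], [5, -8]]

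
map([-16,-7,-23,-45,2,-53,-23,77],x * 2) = [-32, -14, -46, -90, 4, -106, -46, 154]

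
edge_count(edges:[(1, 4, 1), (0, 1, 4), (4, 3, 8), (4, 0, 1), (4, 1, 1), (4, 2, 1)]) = 6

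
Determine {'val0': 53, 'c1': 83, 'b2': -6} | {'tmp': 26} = {'val0': 53, 'c1': 83, 'b2': -6, 'tmp': 26}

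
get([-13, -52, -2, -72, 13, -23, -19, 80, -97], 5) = -23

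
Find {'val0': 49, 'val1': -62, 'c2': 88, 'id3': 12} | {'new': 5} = {'val0': 49, 'val1': -62, 'c2': 88, 'id3': 12, 'new': 5}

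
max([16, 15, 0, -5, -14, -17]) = 16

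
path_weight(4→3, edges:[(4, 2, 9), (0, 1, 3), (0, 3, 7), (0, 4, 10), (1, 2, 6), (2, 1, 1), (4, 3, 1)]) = 1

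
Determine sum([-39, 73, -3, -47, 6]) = (-39) + 73 + (-3) + (-47) + 6
= -10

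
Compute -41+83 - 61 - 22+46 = 5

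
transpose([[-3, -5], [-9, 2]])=[[-3, -9], [-5, 2]]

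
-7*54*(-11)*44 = 182952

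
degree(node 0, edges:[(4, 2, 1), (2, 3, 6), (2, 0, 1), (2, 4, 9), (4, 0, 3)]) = 2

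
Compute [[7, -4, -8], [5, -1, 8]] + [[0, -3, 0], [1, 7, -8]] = [[7, -7, -8], [6, 6, 0]]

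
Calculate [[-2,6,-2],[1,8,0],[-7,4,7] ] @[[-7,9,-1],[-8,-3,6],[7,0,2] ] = [[-48, -36, 34], [-71, -15, 47], [66, -75, 45]]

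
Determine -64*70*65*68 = -19801600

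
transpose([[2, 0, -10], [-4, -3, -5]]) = [[2, -4], [0, -3], [-10, -5]]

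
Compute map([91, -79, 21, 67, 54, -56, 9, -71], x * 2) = 91*2=182, -79*2=-158, 21*2=42, 67*2=134, 54*2=108, -56*2=-112, 9*2=18, -71*2=-142
= [182, -158, 42, 134, 108, -112, 18, -142]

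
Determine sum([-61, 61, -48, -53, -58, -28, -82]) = (-61) + 61 + (-48) + (-53) + (-58) + (-28) + (-82)
= -269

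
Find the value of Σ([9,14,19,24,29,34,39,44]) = 212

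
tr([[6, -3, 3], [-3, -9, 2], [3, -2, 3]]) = diagonal: 6 + (-9) + 3
= 0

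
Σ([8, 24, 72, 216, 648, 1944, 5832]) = 8744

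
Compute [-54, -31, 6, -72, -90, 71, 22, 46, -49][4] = -90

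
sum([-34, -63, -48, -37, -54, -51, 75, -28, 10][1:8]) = -206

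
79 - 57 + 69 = 91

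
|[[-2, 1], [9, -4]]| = (-2)*(-4) - (1)*(9)
= -1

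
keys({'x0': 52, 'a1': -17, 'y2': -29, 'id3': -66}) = ['x0', 'a1', 'y2', 'id3']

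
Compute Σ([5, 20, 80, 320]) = 5 + 20 + 80 + 320
= 425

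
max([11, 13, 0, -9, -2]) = 13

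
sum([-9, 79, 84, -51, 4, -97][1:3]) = slice → [79, 84]
79 + 84
= 163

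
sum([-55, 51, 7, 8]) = 11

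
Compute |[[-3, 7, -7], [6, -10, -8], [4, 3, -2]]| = (1)*(-3)*det([[-10, -8], [3, -2]]) + (-1)*(7)*det([[6, -8], [4, -2]]) + (1)*(-7)*det([[6, -10], [4, 3]])
= -132 + -140 + -406
= -678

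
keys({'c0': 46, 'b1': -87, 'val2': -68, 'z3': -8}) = ['c0', 'b1', 'val2', 'z3']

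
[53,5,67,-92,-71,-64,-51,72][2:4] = [67, -92]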